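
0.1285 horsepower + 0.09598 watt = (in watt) 95.92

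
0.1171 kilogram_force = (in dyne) 1.148e+05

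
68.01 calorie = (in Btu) 0.2697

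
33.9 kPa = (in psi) 4.917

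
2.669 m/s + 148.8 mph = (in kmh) 249.1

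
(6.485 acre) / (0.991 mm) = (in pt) 7.507e+10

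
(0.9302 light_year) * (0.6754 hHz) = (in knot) 1.155e+18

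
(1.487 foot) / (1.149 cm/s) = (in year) 1.251e-06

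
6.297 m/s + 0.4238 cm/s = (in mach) 0.01851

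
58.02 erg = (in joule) 5.802e-06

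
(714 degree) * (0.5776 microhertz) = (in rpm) 6.873e-05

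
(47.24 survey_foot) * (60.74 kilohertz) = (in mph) 1.956e+06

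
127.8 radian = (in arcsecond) 2.636e+07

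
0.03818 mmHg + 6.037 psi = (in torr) 312.2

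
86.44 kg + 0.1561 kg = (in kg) 86.6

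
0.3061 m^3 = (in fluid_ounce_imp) 1.077e+04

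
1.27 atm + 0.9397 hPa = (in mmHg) 965.9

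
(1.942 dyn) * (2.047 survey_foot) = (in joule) 1.212e-05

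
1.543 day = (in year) 0.004227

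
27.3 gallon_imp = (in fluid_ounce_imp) 4368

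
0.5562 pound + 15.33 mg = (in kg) 0.2523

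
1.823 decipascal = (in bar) 1.823e-06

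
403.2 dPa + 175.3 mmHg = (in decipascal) 2.341e+05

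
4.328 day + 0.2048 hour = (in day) 4.337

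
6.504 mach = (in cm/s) 2.215e+05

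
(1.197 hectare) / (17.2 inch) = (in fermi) 2.74e+19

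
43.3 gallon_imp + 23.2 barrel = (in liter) 3885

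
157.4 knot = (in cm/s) 8097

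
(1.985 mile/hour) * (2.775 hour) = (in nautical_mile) 4.787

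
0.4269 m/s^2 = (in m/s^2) 0.4269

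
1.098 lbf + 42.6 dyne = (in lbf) 1.098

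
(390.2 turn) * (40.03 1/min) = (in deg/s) 9.372e+04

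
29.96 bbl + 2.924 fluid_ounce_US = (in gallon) 1258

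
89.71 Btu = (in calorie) 2.262e+04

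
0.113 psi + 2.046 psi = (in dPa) 1.489e+05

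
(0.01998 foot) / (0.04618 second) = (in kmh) 0.4747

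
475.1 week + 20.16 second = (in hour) 7.982e+04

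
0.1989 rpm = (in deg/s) 1.193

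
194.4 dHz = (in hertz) 19.44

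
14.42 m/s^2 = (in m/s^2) 14.42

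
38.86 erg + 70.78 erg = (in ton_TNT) 2.62e-15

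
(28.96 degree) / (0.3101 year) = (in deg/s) 2.961e-06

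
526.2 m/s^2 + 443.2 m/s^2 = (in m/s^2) 969.4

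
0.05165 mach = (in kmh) 63.31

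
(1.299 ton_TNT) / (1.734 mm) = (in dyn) 3.134e+17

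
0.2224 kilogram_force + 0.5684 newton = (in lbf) 0.6181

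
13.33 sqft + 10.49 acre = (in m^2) 4.245e+04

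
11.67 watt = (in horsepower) 0.01565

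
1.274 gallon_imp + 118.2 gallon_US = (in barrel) 2.851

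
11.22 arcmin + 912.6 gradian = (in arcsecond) 2.957e+06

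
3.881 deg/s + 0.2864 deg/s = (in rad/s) 0.07273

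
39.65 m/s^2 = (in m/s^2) 39.65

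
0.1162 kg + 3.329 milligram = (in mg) 1.162e+05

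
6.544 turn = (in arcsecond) 8.481e+06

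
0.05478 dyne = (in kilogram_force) 5.586e-08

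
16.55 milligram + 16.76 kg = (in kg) 16.76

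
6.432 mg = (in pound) 1.418e-05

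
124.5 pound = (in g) 5.647e+04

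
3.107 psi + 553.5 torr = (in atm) 0.9397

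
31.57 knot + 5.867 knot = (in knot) 37.44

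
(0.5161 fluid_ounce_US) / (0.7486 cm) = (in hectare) 2.039e-07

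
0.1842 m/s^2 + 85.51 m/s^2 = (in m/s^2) 85.69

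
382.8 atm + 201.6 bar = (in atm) 581.8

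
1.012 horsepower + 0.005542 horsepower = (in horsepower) 1.018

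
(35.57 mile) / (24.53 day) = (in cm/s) 2.701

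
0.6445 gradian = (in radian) 0.01012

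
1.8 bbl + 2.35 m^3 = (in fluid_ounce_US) 8.914e+04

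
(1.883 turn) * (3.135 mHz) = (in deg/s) 2.125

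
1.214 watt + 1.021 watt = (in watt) 2.235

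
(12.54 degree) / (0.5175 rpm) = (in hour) 0.001122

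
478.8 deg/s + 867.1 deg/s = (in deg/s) 1346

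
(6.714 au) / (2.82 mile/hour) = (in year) 2.526e+04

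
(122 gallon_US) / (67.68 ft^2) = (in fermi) 7.345e+13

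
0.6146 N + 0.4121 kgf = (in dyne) 4.656e+05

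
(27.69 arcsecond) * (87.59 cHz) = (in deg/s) 0.006737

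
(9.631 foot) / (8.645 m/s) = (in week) 5.614e-07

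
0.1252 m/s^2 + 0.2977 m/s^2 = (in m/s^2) 0.4229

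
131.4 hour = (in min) 7884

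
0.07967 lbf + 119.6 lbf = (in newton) 532.4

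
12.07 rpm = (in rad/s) 1.264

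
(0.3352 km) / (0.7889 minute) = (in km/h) 25.49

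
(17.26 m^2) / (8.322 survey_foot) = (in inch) 267.9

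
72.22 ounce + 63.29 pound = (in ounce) 1085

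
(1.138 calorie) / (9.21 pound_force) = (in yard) 0.1271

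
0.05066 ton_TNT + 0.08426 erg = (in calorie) 5.066e+07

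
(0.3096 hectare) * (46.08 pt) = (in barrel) 316.6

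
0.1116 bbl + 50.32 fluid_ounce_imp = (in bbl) 0.1206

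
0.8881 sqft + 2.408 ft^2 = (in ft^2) 3.296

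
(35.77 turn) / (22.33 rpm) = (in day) 0.001112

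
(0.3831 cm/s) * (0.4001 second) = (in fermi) 1.533e+12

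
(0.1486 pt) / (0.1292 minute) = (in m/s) 6.762e-06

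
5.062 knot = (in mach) 0.007648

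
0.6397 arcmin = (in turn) 2.962e-05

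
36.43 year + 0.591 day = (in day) 1.33e+04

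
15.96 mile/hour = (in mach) 0.02095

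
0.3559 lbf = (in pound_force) 0.3559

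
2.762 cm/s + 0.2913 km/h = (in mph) 0.2428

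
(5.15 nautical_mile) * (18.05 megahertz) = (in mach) 5.056e+08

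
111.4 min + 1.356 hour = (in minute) 192.8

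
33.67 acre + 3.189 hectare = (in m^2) 1.681e+05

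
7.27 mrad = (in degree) 0.4165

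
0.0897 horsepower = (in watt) 66.89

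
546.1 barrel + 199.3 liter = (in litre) 8.702e+04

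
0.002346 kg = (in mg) 2346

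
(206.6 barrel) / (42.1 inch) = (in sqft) 330.6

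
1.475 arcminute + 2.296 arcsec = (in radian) 0.0004402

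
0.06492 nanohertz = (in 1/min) 3.895e-09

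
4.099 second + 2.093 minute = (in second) 129.7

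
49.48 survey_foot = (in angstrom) 1.508e+11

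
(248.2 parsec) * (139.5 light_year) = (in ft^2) 1.088e+38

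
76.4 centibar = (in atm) 0.754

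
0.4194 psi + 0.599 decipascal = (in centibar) 2.892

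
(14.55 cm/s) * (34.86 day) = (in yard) 4.793e+05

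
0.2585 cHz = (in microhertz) 2585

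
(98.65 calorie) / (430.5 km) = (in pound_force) 0.0002155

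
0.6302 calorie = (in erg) 2.637e+07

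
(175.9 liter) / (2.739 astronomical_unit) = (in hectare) 4.293e-17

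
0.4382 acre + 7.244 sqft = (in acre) 0.4384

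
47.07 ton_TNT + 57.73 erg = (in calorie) 4.707e+10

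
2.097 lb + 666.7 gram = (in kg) 1.618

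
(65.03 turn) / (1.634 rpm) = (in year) 7.572e-05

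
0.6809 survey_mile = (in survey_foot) 3595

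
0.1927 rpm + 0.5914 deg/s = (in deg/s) 1.748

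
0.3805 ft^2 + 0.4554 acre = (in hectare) 0.1843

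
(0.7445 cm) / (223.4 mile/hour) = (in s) 7.455e-05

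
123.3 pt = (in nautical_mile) 2.349e-05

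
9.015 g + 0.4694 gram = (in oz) 0.3346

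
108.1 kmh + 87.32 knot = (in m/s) 74.95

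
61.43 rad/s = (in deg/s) 3520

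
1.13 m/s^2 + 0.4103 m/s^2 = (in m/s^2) 1.54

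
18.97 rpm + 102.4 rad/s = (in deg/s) 5981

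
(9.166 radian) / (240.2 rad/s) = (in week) 6.31e-08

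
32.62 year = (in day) 1.191e+04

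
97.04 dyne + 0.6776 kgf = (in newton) 6.646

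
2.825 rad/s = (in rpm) 26.98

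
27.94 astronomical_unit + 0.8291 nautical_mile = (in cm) 4.18e+14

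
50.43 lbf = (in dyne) 2.243e+07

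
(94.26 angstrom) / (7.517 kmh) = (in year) 1.431e-16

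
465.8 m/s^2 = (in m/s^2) 465.8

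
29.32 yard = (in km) 0.02681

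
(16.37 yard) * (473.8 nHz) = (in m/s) 7.092e-06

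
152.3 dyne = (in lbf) 0.0003424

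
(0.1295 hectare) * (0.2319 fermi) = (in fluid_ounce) 1.015e-08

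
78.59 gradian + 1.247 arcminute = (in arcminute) 4245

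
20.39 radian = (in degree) 1168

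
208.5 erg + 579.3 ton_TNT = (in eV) 1.513e+31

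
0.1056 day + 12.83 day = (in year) 0.03544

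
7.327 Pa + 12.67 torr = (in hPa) 16.97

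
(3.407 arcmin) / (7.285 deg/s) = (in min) 0.0001299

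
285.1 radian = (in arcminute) 9.801e+05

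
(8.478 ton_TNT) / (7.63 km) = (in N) 4.649e+06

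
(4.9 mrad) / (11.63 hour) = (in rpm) 1.118e-06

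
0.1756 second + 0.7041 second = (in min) 0.01466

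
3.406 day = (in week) 0.4866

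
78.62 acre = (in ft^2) 3.425e+06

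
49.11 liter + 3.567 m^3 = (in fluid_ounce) 1.223e+05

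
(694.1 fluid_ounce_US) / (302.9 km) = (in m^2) 6.777e-08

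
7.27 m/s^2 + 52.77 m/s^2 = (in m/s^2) 60.04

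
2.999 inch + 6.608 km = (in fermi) 6.608e+18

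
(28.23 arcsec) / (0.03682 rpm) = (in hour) 9.86e-06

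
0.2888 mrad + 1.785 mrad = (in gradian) 0.132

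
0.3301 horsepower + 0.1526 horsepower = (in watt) 359.9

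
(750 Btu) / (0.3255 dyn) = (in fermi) 2.431e+26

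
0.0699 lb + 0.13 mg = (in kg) 0.03171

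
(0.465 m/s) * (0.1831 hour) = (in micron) 3.065e+08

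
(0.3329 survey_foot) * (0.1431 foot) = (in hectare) 4.426e-07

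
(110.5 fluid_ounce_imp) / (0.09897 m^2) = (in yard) 0.03469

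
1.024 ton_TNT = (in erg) 4.284e+16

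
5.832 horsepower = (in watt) 4349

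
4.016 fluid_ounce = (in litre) 0.1188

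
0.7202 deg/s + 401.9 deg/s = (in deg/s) 402.6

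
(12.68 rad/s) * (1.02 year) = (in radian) 4.079e+08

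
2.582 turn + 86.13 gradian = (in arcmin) 6.042e+04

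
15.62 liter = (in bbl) 0.09825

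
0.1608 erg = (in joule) 1.608e-08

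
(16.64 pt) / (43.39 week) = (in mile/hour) 5.004e-10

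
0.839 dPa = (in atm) 8.28e-07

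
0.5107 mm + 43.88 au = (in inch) 2.584e+14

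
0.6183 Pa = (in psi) 8.968e-05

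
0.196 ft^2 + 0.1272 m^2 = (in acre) 3.593e-05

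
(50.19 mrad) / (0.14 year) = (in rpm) 1.086e-07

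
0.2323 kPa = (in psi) 0.03369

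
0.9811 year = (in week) 51.16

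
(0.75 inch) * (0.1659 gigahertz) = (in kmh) 1.138e+07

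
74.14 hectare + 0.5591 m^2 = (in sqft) 7.98e+06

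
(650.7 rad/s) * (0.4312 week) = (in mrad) 1.697e+11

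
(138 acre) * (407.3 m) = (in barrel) 1.431e+09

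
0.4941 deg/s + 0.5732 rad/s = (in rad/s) 0.5818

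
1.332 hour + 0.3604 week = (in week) 0.3683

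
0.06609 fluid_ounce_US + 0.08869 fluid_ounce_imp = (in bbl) 2.814e-05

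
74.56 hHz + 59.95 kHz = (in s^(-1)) 6.741e+04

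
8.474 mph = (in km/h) 13.64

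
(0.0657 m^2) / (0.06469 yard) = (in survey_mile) 0.0006901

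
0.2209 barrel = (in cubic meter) 0.03512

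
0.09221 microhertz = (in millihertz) 9.221e-05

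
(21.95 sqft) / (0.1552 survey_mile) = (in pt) 23.14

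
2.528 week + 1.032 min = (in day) 17.7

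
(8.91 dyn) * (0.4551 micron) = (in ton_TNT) 9.692e-21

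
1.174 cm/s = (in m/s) 0.01174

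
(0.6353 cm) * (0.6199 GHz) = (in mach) 1.157e+04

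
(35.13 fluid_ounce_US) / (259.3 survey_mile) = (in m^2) 2.49e-09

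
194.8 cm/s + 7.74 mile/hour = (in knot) 10.51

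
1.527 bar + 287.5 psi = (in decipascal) 2.135e+07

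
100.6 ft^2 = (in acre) 0.002309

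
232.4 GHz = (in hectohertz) 2.324e+09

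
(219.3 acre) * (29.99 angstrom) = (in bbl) 0.01674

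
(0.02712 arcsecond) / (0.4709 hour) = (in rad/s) 7.756e-11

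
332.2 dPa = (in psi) 0.004818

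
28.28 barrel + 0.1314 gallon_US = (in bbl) 28.28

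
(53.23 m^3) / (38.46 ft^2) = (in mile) 0.009257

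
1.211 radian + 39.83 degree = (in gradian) 121.4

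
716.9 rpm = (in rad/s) 75.07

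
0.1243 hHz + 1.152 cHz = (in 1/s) 12.44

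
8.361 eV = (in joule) 1.34e-18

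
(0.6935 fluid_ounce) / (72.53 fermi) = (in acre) 6.987e+04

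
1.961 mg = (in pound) 4.323e-06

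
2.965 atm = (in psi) 43.57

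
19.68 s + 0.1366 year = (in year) 0.1366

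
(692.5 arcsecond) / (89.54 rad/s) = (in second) 3.75e-05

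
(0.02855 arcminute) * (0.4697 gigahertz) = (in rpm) 3.725e+04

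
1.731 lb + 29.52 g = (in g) 814.7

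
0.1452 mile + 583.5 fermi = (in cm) 2.337e+04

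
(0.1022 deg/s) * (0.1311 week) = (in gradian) 9004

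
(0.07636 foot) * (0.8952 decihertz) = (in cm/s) 0.2084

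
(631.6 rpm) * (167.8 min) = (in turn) 1.06e+05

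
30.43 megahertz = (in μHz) 3.043e+13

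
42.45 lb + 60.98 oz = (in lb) 46.26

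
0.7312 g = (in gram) 0.7312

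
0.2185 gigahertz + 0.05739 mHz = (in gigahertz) 0.2185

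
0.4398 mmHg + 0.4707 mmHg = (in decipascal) 1214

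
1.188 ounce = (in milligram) 3.368e+04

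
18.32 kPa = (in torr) 137.4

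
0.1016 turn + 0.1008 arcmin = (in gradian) 40.64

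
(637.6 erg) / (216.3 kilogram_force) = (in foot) 9.862e-08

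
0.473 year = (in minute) 2.486e+05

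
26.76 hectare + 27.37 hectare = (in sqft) 5.827e+06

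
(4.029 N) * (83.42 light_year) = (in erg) 3.18e+25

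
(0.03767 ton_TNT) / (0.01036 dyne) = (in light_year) 0.1608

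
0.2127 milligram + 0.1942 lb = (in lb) 0.1942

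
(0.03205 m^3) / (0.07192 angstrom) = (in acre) 1.101e+06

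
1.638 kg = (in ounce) 57.78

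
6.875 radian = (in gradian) 437.7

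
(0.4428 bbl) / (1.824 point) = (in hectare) 0.01094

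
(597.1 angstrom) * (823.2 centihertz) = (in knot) 9.555e-07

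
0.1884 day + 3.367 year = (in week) 175.6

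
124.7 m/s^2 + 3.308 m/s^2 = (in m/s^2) 128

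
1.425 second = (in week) 2.356e-06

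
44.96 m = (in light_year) 4.752e-15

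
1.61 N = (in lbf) 0.3619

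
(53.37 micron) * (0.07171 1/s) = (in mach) 1.124e-08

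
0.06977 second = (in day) 8.075e-07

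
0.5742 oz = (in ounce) 0.5742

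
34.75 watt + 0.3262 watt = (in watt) 35.08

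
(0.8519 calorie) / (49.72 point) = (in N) 203.2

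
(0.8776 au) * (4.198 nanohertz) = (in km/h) 1984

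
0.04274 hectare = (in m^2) 427.4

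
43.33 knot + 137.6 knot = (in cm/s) 9308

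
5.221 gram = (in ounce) 0.1842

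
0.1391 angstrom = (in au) 9.298e-23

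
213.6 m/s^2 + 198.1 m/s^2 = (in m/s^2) 411.7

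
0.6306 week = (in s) 3.814e+05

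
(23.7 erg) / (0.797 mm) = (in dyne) 297.4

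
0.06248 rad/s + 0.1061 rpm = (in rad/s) 0.07359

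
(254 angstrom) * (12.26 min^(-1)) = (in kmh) 1.868e-08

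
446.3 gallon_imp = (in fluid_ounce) 6.861e+04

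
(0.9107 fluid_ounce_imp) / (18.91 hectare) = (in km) 1.368e-13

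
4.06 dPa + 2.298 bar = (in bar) 2.298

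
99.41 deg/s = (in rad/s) 1.735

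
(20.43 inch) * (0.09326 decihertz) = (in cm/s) 0.4839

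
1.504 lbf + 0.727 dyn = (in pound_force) 1.504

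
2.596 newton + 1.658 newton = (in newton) 4.254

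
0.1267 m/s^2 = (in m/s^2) 0.1267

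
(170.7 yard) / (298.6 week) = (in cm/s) 8.643e-05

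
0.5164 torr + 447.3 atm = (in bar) 453.2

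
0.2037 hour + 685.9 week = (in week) 685.9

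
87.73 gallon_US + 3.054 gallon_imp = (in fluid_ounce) 1.17e+04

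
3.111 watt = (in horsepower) 0.004172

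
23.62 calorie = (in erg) 9.883e+08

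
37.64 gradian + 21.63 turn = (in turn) 21.72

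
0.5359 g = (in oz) 0.0189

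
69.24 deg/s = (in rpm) 11.54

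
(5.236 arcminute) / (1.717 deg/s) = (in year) 1.612e-09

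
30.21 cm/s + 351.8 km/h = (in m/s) 98.02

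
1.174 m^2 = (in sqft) 12.64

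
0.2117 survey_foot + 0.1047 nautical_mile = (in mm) 1.94e+05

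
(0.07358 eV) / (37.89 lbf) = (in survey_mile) 4.346e-26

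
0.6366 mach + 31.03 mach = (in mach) 31.67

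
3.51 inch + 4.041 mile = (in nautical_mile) 3.512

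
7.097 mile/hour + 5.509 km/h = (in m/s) 4.703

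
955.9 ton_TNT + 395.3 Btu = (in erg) 3.999e+19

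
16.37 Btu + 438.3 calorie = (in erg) 1.911e+11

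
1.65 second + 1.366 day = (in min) 1967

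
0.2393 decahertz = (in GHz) 2.393e-09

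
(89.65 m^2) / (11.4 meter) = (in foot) 25.8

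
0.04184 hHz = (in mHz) 4184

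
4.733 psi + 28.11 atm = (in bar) 28.81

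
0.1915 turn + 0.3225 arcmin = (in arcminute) 4137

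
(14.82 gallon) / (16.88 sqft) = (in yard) 0.03912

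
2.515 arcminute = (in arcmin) 2.515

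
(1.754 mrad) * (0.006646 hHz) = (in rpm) 0.01113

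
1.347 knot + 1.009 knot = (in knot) 2.356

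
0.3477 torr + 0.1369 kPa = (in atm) 0.001809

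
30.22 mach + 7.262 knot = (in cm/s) 1.029e+06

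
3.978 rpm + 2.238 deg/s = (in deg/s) 26.11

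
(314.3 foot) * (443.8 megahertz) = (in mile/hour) 9.51e+10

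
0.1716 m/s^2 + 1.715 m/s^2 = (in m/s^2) 1.887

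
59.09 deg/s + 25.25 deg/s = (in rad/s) 1.472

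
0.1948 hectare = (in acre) 0.4814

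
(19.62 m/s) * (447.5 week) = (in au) 0.0355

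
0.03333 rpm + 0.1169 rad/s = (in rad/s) 0.1204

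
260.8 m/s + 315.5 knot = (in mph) 946.5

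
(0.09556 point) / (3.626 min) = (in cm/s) 1.55e-05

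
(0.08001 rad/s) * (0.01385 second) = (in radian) 0.001108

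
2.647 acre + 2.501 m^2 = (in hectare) 1.071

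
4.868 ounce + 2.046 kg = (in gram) 2184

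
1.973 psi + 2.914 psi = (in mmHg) 252.7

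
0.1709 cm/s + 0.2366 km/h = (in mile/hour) 0.1508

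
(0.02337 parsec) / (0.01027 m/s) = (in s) 7.022e+16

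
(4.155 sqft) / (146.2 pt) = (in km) 0.007484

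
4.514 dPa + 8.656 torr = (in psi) 0.1674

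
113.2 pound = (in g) 5.135e+04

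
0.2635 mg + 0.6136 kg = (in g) 613.6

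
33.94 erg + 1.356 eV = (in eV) 2.118e+13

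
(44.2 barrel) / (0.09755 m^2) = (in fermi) 7.204e+16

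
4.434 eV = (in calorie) 1.698e-19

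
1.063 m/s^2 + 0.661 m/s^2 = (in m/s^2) 1.724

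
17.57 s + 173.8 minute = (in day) 0.1209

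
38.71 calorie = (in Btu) 0.1535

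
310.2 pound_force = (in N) 1380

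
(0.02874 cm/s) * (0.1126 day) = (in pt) 7926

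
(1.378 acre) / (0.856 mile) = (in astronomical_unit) 2.706e-11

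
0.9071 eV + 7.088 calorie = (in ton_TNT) 7.088e-09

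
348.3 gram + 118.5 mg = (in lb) 0.7681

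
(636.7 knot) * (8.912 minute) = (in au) 1.171e-06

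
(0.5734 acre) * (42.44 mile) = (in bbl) 9.969e+08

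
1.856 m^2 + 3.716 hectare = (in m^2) 3.716e+04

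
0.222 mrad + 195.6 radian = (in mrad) 1.956e+05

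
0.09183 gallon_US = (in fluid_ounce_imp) 12.23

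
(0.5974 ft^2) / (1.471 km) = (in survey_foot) 0.0001238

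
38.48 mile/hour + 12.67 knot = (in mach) 0.06966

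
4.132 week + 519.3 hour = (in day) 50.56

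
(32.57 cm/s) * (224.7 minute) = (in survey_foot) 1.441e+04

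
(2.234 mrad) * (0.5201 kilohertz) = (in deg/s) 66.57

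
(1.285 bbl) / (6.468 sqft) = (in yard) 0.3718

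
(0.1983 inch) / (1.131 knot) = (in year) 2.745e-10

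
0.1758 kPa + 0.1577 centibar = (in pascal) 333.5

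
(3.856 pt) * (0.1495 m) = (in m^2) 0.0002034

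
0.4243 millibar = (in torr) 0.3183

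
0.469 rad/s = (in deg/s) 26.87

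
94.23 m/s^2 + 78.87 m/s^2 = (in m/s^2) 173.1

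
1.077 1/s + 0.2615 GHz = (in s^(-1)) 2.615e+08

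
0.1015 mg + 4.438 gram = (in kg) 0.004438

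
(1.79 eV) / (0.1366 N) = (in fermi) 0.002099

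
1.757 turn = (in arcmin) 3.795e+04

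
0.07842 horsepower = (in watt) 58.48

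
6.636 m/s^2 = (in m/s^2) 6.636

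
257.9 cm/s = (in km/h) 9.284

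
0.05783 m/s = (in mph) 0.1294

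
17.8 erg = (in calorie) 4.254e-07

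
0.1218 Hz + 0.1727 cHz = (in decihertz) 1.235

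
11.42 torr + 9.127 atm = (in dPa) 9.263e+06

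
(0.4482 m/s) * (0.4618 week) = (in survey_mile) 77.78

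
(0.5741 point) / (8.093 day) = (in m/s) 2.896e-10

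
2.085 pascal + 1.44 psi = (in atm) 0.09801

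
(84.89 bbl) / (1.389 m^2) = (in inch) 382.5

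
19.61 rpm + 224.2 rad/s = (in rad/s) 226.3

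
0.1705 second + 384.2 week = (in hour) 6.455e+04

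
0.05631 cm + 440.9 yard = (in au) 2.695e-09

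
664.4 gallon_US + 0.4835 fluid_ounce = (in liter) 2515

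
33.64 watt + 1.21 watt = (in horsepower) 0.04673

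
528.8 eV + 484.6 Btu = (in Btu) 484.6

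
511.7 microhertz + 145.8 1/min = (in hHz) 0.02431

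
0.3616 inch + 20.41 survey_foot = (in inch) 245.3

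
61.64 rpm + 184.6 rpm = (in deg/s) 1477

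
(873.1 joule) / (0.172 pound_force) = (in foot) 3744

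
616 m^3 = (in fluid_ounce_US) 2.083e+07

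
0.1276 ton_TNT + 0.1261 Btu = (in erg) 5.339e+15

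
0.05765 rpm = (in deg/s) 0.3459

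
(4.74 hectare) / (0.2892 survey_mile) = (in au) 6.808e-10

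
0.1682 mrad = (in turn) 2.677e-05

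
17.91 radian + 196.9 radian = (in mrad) 2.148e+05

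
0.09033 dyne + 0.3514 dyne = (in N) 4.417e-06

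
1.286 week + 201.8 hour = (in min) 2.507e+04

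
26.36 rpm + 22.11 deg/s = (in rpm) 30.04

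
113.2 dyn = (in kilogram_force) 0.0001154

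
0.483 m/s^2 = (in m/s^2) 0.483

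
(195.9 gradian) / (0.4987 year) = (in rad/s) 1.957e-07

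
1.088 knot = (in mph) 1.252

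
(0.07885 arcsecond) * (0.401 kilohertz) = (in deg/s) 0.008783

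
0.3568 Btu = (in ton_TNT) 8.997e-08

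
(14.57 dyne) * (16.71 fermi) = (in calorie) 5.819e-19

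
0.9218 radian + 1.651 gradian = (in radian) 0.9477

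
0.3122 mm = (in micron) 312.2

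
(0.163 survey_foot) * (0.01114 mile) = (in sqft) 9.588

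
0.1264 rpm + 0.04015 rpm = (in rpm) 0.1666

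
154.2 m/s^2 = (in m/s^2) 154.2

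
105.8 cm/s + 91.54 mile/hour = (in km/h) 151.1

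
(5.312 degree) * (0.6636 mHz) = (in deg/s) 0.003525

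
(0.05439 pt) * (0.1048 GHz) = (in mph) 4498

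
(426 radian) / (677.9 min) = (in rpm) 0.1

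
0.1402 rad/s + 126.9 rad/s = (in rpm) 1213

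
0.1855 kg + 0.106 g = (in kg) 0.1856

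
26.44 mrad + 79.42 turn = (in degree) 2.859e+04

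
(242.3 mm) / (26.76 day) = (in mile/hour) 2.344e-07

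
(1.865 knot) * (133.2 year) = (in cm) 4.03e+11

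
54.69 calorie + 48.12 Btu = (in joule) 5.1e+04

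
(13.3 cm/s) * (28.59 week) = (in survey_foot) 7.545e+06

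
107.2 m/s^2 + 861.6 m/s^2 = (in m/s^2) 968.8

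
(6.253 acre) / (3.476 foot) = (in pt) 6.77e+07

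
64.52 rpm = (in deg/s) 387.1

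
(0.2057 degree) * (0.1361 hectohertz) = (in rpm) 0.4666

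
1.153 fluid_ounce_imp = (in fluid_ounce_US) 1.108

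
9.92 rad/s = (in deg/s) 568.4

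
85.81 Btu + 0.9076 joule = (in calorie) 2.164e+04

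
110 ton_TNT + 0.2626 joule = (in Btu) 4.362e+08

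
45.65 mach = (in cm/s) 1.554e+06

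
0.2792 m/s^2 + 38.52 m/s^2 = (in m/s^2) 38.8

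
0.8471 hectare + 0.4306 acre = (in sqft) 1.099e+05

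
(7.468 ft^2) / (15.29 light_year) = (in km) 4.796e-21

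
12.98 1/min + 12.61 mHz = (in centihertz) 22.89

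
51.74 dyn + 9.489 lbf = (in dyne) 4.221e+06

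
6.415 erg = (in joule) 6.415e-07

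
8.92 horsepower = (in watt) 6652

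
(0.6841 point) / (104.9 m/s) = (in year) 7.295e-14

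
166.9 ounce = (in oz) 166.9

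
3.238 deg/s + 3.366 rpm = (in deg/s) 23.43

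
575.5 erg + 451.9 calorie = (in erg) 1.891e+10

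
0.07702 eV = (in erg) 1.234e-13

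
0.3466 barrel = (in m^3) 0.0551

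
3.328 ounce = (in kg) 0.09435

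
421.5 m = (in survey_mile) 0.2619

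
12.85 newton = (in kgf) 1.31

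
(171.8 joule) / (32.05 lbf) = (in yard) 1.318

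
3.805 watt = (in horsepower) 0.005103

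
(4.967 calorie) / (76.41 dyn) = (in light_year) 2.875e-12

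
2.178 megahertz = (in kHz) 2178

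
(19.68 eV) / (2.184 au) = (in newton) 9.651e-30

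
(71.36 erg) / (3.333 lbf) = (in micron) 0.4813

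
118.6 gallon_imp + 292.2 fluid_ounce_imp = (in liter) 547.5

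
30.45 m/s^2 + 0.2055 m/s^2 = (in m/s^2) 30.66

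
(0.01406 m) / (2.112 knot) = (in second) 0.01294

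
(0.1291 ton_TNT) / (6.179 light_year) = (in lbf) 2.077e-09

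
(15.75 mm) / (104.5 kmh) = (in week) 8.971e-10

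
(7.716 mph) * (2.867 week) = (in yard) 6.541e+06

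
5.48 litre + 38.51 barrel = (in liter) 6128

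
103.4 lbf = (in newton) 459.9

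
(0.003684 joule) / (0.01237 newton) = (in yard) 0.3257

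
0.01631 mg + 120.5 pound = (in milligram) 5.466e+07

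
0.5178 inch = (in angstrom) 1.315e+08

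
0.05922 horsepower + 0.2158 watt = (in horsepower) 0.05951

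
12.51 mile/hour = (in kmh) 20.13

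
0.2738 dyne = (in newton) 2.738e-06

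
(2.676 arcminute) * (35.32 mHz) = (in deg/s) 0.001575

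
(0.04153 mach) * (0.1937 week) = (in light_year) 1.751e-10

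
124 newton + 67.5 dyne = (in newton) 124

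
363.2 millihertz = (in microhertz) 3.632e+05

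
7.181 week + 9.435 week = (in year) 0.3187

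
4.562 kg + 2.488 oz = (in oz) 163.4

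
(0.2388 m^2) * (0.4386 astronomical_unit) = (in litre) 1.567e+13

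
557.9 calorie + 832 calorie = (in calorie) 1390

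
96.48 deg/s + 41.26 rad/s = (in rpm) 410.1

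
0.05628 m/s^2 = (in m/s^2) 0.05628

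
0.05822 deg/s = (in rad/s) 0.001016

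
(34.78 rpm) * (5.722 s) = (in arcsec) 4.299e+06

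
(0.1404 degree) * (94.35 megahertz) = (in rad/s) 2.312e+05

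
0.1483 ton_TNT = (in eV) 3.873e+27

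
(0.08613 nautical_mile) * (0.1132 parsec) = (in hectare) 5.572e+13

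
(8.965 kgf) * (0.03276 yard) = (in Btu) 0.002496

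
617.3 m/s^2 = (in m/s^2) 617.3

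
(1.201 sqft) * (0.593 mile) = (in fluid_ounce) 3.601e+06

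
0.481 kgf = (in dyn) 4.717e+05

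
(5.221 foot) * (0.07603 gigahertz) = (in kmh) 4.356e+08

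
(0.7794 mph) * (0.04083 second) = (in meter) 0.01423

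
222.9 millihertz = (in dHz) 2.229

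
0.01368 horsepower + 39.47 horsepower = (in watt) 2.944e+04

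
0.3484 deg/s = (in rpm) 0.05807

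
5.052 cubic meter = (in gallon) 1335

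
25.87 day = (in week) 3.696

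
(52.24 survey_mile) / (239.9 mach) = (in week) 1.702e-06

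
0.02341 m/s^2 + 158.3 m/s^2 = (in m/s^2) 158.3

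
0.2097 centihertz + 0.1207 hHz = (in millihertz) 1.207e+04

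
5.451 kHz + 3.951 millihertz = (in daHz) 545.1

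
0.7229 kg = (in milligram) 7.229e+05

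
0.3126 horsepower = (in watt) 233.1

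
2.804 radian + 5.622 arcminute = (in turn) 0.4465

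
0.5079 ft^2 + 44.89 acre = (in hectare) 18.17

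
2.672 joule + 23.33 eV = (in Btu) 0.002533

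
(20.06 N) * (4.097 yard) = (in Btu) 0.07123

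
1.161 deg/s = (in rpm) 0.1935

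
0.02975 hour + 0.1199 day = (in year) 0.0003319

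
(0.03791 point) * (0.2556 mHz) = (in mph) 7.647e-09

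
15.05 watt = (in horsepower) 0.02018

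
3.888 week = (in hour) 653.2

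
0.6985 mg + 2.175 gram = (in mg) 2176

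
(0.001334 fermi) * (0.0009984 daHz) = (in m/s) 1.332e-20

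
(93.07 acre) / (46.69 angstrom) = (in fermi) 8.067e+28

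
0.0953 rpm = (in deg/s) 0.5718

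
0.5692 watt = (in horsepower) 0.0007633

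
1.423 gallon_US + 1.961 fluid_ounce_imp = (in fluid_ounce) 184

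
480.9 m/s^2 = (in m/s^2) 480.9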